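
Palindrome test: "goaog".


Word: "goaog"
Reversed: "goaog"
Forward == Backward? goaog == goaog
Palindrome = Yes


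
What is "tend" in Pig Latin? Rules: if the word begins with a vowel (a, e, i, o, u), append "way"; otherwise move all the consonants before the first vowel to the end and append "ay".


Word: "tend"
Starts with consonant(s) → move to end, add 'ay'
Consonant cluster: "t"
Pig Latin = "endtay"


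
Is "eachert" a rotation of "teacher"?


Word: "teacher", Candidate: "eachert"
Method: check if candidate is substring of word+word
"teacherteacher" contains "eachert"? Yes
Is rotation = Yes


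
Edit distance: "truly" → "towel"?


Word 1: "truly" (length 5)
Word 2: "towel" (length 5)
One optimal edit sequence (insert/delete/substitute each cost 1):
  1. keep 't'
  2. substitute 'r' -> 'o'  (+1)
  3. substitute 'u' -> 'w'  (+1)
  4. substitute 'l' -> 'e'  (+1)
  5. substitute 'y' -> 'l'  (+1)
Total edit operations: 4
Edit distance = 4


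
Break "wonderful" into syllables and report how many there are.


Word: "wonderful"
Syllable breakdown: won | der | ful
Counting: 3 parts
= 3 syllables


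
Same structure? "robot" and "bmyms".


Pattern of "robot": [0, 1, 2, 1, 3]
Pattern of "bmyms": [0, 1, 2, 1, 3]
Patterns match
Same pattern = Yes


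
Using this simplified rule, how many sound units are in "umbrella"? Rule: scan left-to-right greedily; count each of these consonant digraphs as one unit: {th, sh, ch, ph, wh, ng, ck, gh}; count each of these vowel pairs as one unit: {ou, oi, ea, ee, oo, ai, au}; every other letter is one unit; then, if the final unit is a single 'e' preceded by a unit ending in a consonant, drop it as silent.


Word: "umbrella" (8 letters)
Left-to-right scan:
  1. 'u' (letter)
  2. 'm' (letter)
  3. 'b' (letter)
  4. 'r' (letter)
  5. 'e' (letter)
  6. 'l' (letter)
  7. 'l' (letter)
  8. 'a' (letter)
Units from scan: 8
Sound units = 8 units


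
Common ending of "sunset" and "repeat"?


Word 1: "sunset"
Word 2: "repeat"
Comparing from end:
  Pos -1: 't' == 't'
  Pos -2: 'e' != 'a' (stop)
LCS = "t" (length 1)


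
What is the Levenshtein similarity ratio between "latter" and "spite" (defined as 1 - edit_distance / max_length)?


Word 1: "latter" (length 6)
Word 2: "spite" (length 5)
One optimal edit sequence:
  1. substitute 'l' -> 's'  (+1)
  2. substitute 'a' -> 'p'  (+1)
  3. substitute 't' -> 'i'  (+1)
  4. keep 't'
  5. keep 'e'
  6. delete 'r'  (+1)
Edit distance = 4
Max length = max(6, 5) = 6
Similarity = 1 - 4/6
= 0.3333


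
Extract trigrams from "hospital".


Word: "hospital" (length 8)
Number of trigrams = 8 - 3 + 1 = 6
  Position 0: "hos"
  Position 1: "osp"
  Position 2: "spi"
  Position 3: "pit"
  Position 4: "ita"
  Position 5: "tal"
Trigrams = "hos", "osp", "spi", "pit", "ita", "tal"


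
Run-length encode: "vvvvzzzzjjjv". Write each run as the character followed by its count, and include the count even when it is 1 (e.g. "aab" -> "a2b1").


String: "vvvvzzzzjjjv"
Scanning for consecutive runs:
  'v' x 4
  'z' x 4
  'j' x 3
  'v' x 1
RLE = "v4z4j3v1"


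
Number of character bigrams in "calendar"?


Word: "calendar" (length 8)
Number of 2-grams = length - 2 + 1 = 8 - 2 + 1
= 7


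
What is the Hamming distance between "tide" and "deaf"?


Comparing character by character (same length = 4):
  Pos 0: 't' vs 'd' !=
  Pos 1: 'i' vs 'e' !=
  Pos 2: 'd' vs 'a' !=
  Pos 3: 'e' vs 'f' !=
Hamming distance = 4


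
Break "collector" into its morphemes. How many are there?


Word: "collector"
Morphemes: collect / -or
Each morpheme carries meaning
= 2 morphemes


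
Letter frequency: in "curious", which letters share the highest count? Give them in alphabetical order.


Word: "curious"
Letter counts:
  'c': 1
  'i': 1
  'o': 1
  'r': 1
  's': 1
  'u': 2
Maximum count = 2
Most frequent = 'u' (2 times each)


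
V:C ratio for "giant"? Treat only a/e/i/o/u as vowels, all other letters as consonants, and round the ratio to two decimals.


Word: "giant"
Vowels (a,e,i,o,u): 2
Consonants: 3
Ratio = 2/3
= 0.67


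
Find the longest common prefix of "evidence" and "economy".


Word 1: "evidence"
Word 2: "economy"
Comparing from start:
  Pos 0: 'e' == 'e'
  Pos 1: 'v' != 'c' (stop)
LCP = "e" (length 1)


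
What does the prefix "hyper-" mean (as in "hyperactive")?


Prefix: hyper-
As in: hyperactive -> hyper- + active
Meaning = over / excessive


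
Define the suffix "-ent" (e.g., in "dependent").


Suffix: -ent
Example: dependent (depend + -ent)
Meaning = one who / that which


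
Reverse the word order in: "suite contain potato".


Original: "suite contain potato"
Words (1..n): suite | contain | potato
Reversed (n..1): potato | contain | suite
Result = "potato contain suite"


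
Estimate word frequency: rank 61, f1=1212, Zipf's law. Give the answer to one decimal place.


Zipf's law: f(r) = f(1) / r
f(1) = 1212
f(61) = 1212 / 61
= 19.9 occurrences


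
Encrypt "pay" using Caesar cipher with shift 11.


Word: "pay"
Shift: 11
Each letter → (letter + shift) mod 26:
  'p' (15) + 11 = 0 → 'a'
  'a' (0) + 11 = 11 → 'l'
  'y' (24) + 11 = 9 → 'j'
Result = "alj"


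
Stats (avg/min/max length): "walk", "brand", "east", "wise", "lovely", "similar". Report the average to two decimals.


Lengths: "walk"=4, "brand"=5, "east"=4, "wise"=4, "lovely"=6, "similar"=7
Sum = 30, Count = 6
Average = 30/6 = 5.00
= avg=5.00, min=4, max=7


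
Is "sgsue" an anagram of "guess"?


Word 1: "guess" → sorted: egssu
Word 2: "sgsue" → sorted: egssu
Same letters? egssu == egssu
Anagram = Yes


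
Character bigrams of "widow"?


Word: "widow" (length 5)
Number of bigrams = 5 - 2 + 1 = 4
  Position 0: "wi"
  Position 1: "id"
  Position 2: "do"
  Position 3: "ow"
Bigrams = "wi", "id", "do", "ow"


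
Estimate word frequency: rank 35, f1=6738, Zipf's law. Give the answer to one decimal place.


Zipf's law: f(r) = f(1) / r
f(1) = 6738
f(35) = 6738 / 35
= 192.5 occurrences


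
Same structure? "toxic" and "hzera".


Pattern of "toxic": [0, 1, 2, 3, 4]
Pattern of "hzera": [0, 1, 2, 3, 4]
Patterns match
Same pattern = Yes


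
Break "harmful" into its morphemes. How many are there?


Word: "harmful"
Morphemes: harm / -ful
Each morpheme carries meaning
= 2 morphemes


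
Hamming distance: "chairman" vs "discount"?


Comparing character by character (same length = 8):
  Pos 0: 'c' vs 'd' !=
  Pos 1: 'h' vs 'i' !=
  Pos 2: 'a' vs 's' !=
  Pos 3: 'i' vs 'c' !=
  Pos 4: 'r' vs 'o' !=
  Pos 5: 'm' vs 'u' !=
  Pos 6: 'a' vs 'n' !=
  Pos 7: 'n' vs 't' !=
Hamming distance = 8


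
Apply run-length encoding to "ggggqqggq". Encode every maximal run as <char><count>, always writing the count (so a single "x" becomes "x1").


String: "ggggqqggq"
Scanning for consecutive runs:
  'g' x 4
  'q' x 2
  'g' x 2
  'q' x 1
RLE = "g4q2g2q1"


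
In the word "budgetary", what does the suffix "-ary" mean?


Suffix: -ary
As in: budgetary -> budget + -ary
Meaning = relating to


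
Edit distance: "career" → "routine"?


Word 1: "career" (length 6)
Word 2: "routine" (length 7)
One optimal edit sequence (insert/delete/substitute each cost 1):
  1. insert 'r'  (+1)
  2. substitute 'c' -> 'o'  (+1)
  3. substitute 'a' -> 'u'  (+1)
  4. substitute 'r' -> 't'  (+1)
  5. substitute 'e' -> 'i'  (+1)
  6. substitute 'e' -> 'n'  (+1)
  7. substitute 'r' -> 'e'  (+1)
Total edit operations: 7
Edit distance = 7


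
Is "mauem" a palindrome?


Word: "mauem"
Reversed: "meuam"
Forward == Backward? mauem != meuam
Palindrome = No


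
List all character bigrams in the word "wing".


Word: "wing" (length 4)
Number of bigrams = 4 - 2 + 1 = 3
  Position 0: "wi"
  Position 1: "in"
  Position 2: "ng"
Bigrams = "wi", "in", "ng"


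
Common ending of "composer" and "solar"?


Word 1: "composer"
Word 2: "solar"
Comparing from end:
  Pos -1: 'r' == 'r'
  Pos -2: 'e' != 'a' (stop)
LCS = "r" (length 1)


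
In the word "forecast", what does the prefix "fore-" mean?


Prefix: fore-
Example: forecast (fore- + cast)
Meaning = before


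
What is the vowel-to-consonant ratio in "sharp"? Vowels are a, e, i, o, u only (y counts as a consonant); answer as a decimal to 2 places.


Word: "sharp"
Vowels (a,e,i,o,u): 1
Consonants: 4
Ratio = 1/4
= 0.25


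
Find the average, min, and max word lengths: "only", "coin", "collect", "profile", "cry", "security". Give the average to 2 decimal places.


Lengths: "only"=4, "coin"=4, "collect"=7, "profile"=7, "cry"=3, "security"=8
Sum = 33, Count = 6
Average = 33/6 = 5.50
= avg=5.50, min=3, max=8


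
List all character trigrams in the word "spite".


Word: "spite" (length 5)
Number of trigrams = 5 - 3 + 1 = 3
  Position 0: "spi"
  Position 1: "pit"
  Position 2: "ite"
Trigrams = "spi", "pit", "ite"


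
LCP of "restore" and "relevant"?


Word 1: "restore"
Word 2: "relevant"
Comparing from start:
  Pos 0: 'r' == 'r'
  Pos 1: 'e' == 'e'
  Pos 2: 's' != 'l' (stop)
LCP = "re" (length 2)


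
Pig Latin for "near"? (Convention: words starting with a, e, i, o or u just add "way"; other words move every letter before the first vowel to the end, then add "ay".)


Word: "near"
Starts with consonant(s) → move to end, add 'ay'
Consonant cluster: "n"
Pig Latin = "earnay"


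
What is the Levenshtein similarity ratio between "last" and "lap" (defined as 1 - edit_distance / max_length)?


Word 1: "last" (length 4)
Word 2: "lap" (length 3)
One optimal edit sequence:
  1. keep 'l'
  2. keep 'a'
  3. delete 's'  (+1)
  4. substitute 't' -> 'p'  (+1)
Edit distance = 2
Max length = max(4, 3) = 4
Similarity = 1 - 2/4
= 0.5000


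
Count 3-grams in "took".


Word: "took" (length 4)
Number of 3-grams = length - 3 + 1 = 4 - 3 + 1
= 2


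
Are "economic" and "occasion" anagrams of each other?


Word 1: "economic" → sorted: cceimnoo
Word 2: "occasion" → sorted: accinoos
Same letters? cceimnoo != accinoos
Anagram = No


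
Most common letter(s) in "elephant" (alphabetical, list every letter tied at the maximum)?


Word: "elephant"
Letter counts:
  'a': 1
  'e': 2
  'h': 1
  'l': 1
  'n': 1
  'p': 1
  't': 1
Maximum count = 2
Most frequent = 'e' (2 times each)


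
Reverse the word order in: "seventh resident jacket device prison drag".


Original: "seventh resident jacket device prison drag"
Words (1..n): seventh | resident | jacket | device | prison | drag
Reversed (n..1): drag | prison | device | jacket | resident | seventh
Result = "drag prison device jacket resident seventh"


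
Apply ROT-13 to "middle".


Word: "middle"
Shift: 13
Each letter → (letter + shift) mod 26:
  'm' (12) + 13 = 25 → 'z'
  'i' (8) + 13 = 21 → 'v'
  'd' (3) + 13 = 16 → 'q'
  'd' (3) + 13 = 16 → 'q'
  'l' (11) + 13 = 24 → 'y'
  'e' (4) + 13 = 17 → 'r'
Result = "zvqqyr"


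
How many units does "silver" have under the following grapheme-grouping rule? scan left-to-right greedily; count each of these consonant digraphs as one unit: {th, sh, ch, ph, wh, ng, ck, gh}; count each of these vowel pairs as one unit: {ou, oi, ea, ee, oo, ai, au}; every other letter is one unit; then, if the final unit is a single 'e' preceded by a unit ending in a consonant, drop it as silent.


Word: "silver" (6 letters)
Left-to-right scan:
  1. 's' (letter)
  2. 'i' (letter)
  3. 'l' (letter)
  4. 'v' (letter)
  5. 'e' (letter)
  6. 'r' (letter)
Units from scan: 6
Sound units = 6 units


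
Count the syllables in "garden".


Word: "garden"
Syllable breakdown: gar | den
Counting: 2 parts
= 2 syllables


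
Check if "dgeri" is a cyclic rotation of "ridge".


Word: "ridge", Candidate: "dgeri"
Method: check if candidate is substring of word+word
"ridgeridge" contains "dgeri"? Yes
Is rotation = Yes


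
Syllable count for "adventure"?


Word: "adventure"
Syllable breakdown: ad · ven · ture
Counting: 3 parts
= 3 syllables


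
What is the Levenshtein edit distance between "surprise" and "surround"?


Word 1: "surprise" (length 8)
Word 2: "surround" (length 8)
One optimal edit sequence (insert/delete/substitute each cost 1):
  1. keep 's'
  2. keep 'u'
  3. keep 'r'
  4. substitute 'p' -> 'r'  (+1)
  5. substitute 'r' -> 'o'  (+1)
  6. substitute 'i' -> 'u'  (+1)
  7. substitute 's' -> 'n'  (+1)
  8. substitute 'e' -> 'd'  (+1)
Total edit operations: 5
Edit distance = 5


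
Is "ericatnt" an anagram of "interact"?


Word 1: "interact" → sorted: aceinrtt
Word 2: "ericatnt" → sorted: aceinrtt
Same letters? aceinrtt == aceinrtt
Anagram = Yes


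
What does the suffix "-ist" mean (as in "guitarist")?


Suffix: -ist
As in: guitarist -> guitar + -ist
Meaning = one who practices


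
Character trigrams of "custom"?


Word: "custom" (length 6)
Number of trigrams = 6 - 3 + 1 = 4
  Position 0: "cus"
  Position 1: "ust"
  Position 2: "sto"
  Position 3: "tom"
Trigrams = "cus", "ust", "sto", "tom"


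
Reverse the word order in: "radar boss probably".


Original: "radar boss probably"
Words (1..n): radar | boss | probably
Reversed (n..1): probably | boss | radar
Result = "probably boss radar"


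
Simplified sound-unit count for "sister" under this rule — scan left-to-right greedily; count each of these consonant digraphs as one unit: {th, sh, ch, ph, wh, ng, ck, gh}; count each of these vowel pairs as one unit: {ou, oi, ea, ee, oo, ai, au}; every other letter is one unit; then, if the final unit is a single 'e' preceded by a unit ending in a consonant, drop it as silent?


Word: "sister" (6 letters)
Left-to-right scan:
  (1) 's' (letter)
  (2) 'i' (letter)
  (3) 's' (letter)
  (4) 't' (letter)
  (5) 'e' (letter)
  (6) 'r' (letter)
Units from scan: 6
Sound units = 6 units


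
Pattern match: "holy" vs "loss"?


Pattern of "holy": [0, 1, 2, 3]
Pattern of "loss": [0, 1, 2, 2]
Patterns do not match
Same pattern = No


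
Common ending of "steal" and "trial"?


Word 1: "steal"
Word 2: "trial"
Comparing from end:
  Pos -1: 'l' == 'l'
  Pos -2: 'a' == 'a'
  Pos -3: 'e' != 'i' (stop)
LCS = "al" (length 2)


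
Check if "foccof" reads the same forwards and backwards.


Word: "foccof"
Reversed: "foccof"
Forward == Backward? foccof == foccof
Palindrome = Yes


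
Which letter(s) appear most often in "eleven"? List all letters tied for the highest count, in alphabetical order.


Word: "eleven"
Letter counts:
  'e': 3
  'l': 1
  'n': 1
  'v': 1
Maximum count = 3
Most frequent = 'e' (3 times each)


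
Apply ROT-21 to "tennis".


Word: "tennis"
Shift: 21
Each letter → (letter + shift) mod 26:
  't' (19) + 21 = 14 → 'o'
  'e' (4) + 21 = 25 → 'z'
  'n' (13) + 21 = 8 → 'i'
  'n' (13) + 21 = 8 → 'i'
  'i' (8) + 21 = 3 → 'd'
  's' (18) + 21 = 13 → 'n'
Result = "oziidn"


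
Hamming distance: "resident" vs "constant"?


Comparing character by character (same length = 8):
  Pos 0: 'r' vs 'c' !=
  Pos 1: 'e' vs 'o' !=
  Pos 2: 's' vs 'n' !=
  Pos 3: 'i' vs 's' !=
  Pos 4: 'd' vs 't' !=
  Pos 5: 'e' vs 'a' !=
  Pos 6: 'n' vs 'n' =
  Pos 7: 't' vs 't' =
Hamming distance = 6


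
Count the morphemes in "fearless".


Word: "fearless"
Morphemes: fear / -less
Each morpheme carries meaning
= 2 morphemes


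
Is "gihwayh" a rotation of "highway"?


Word: "highway", Candidate: "gihwayh"
Method: check if candidate is substring of word+word
"highwayhighway" contains "gihwayh"? No
Is rotation = No


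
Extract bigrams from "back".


Word: "back" (length 4)
Number of bigrams = 4 - 2 + 1 = 3
  Position 0: "ba"
  Position 1: "ac"
  Position 2: "ck"
Bigrams = "ba", "ac", "ck"


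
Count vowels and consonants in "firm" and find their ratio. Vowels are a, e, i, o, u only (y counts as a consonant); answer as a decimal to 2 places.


Word: "firm"
Vowels (a,e,i,o,u): 1
Consonants: 3
Ratio = 1/3
= 0.33


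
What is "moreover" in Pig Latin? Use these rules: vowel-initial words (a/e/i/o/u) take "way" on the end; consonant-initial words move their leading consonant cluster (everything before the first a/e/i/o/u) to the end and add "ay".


Word: "moreover"
Starts with consonant(s) → move to end, add 'ay'
Consonant cluster: "m"
Pig Latin = "oreovermay"


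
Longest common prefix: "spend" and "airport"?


Word 1: "spend"
Word 2: "airport"
Comparing from start:
  Pos 0: 's' != 'a' (stop)
LCP = "" (length 0)


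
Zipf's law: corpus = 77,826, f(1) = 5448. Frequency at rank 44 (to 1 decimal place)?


Zipf's law: f(r) = f(1) / r
f(1) = 5448
f(44) = 5448 / 44
= 123.8 occurrences


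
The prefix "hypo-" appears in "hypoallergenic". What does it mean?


Prefix: hypo-
Example: hypoallergenic (hypo- + allergenic)
Meaning = under / below normal


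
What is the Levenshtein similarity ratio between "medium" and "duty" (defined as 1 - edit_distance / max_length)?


Word 1: "medium" (length 6)
Word 2: "duty" (length 4)
One optimal edit sequence:
  1. delete 'm'  (+1)
  2. delete 'e'  (+1)
  3. keep 'd'
  4. substitute 'i' -> 'u'  (+1)
  5. substitute 'u' -> 't'  (+1)
  6. substitute 'm' -> 'y'  (+1)
Edit distance = 5
Max length = max(6, 4) = 6
Similarity = 1 - 5/6
= 0.1667


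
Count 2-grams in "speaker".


Word: "speaker" (length 7)
Number of 2-grams = length - 2 + 1 = 7 - 2 + 1
= 6


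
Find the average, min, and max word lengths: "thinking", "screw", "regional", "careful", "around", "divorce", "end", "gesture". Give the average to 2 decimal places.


Lengths: "thinking"=8, "screw"=5, "regional"=8, "careful"=7, "around"=6, "divorce"=7, "end"=3, "gesture"=7
Sum = 51, Count = 8
Average = 51/8 = 6.38
= avg=6.38, min=3, max=8


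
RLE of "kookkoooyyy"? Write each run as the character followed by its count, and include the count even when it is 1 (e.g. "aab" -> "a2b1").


String: "kookkoooyyy"
Scanning for consecutive runs:
  'k' x 1
  'o' x 2
  'k' x 2
  'o' x 3
  'y' x 3
RLE = "k1o2k2o3y3"


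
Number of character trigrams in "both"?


Word: "both" (length 4)
Number of 3-grams = length - 3 + 1 = 4 - 3 + 1
= 2


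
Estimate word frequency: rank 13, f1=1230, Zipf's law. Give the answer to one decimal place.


Zipf's law: f(r) = f(1) / r
f(1) = 1230
f(13) = 1230 / 13
= 94.6 occurrences


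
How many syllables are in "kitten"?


Word: "kitten"
Syllable breakdown: kit-ten
Counting: 2 parts
= 2 syllables


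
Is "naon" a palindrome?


Word: "naon"
Reversed: "noan"
Forward == Backward? naon != noan
Palindrome = No


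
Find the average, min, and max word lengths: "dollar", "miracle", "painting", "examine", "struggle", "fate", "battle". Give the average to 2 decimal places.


Lengths: "dollar"=6, "miracle"=7, "painting"=8, "examine"=7, "struggle"=8, "fate"=4, "battle"=6
Sum = 46, Count = 7
Average = 46/7 = 6.57
= avg=6.57, min=4, max=8


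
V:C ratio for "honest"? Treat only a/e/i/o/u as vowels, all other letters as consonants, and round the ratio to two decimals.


Word: "honest"
Vowels (a,e,i,o,u): 2
Consonants: 4
Ratio = 2/4
= 0.50


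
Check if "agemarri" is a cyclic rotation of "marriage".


Word: "marriage", Candidate: "agemarri"
Method: check if candidate is substring of word+word
"marriagemarriage" contains "agemarri"? Yes
Is rotation = Yes


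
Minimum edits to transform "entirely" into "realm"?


Word 1: "entirely" (length 8)
Word 2: "realm" (length 5)
One optimal edit sequence (insert/delete/substitute each cost 1):
  1. delete 'e'  (+1)
  2. delete 'n'  (+1)
  3. delete 't'  (+1)
  4. delete 'i'  (+1)
  5. keep 'r'
  6. keep 'e'
  7. insert 'a'  (+1)
  8. keep 'l'
  9. substitute 'y' -> 'm'  (+1)
Total edit operations: 6
Edit distance = 6


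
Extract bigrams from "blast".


Word: "blast" (length 5)
Number of bigrams = 5 - 2 + 1 = 4
  Position 0: "bl"
  Position 1: "la"
  Position 2: "as"
  Position 3: "st"
Bigrams = "bl", "la", "as", "st"


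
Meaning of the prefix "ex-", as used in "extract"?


Prefix: ex-
Example: extract = ex- + tract
Meaning = out / former


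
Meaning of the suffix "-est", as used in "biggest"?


Suffix: -est
Example: biggest (big + -est, with a spelling change)
Meaning = most


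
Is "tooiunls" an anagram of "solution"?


Word 1: "solution" → sorted: ilnoostu
Word 2: "tooiunls" → sorted: ilnoostu
Same letters? ilnoostu == ilnoostu
Anagram = Yes


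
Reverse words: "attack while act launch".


Original: "attack while act launch"
Words (1..n): attack | while | act | launch
Reversed (n..1): launch | act | while | attack
Result = "launch act while attack"


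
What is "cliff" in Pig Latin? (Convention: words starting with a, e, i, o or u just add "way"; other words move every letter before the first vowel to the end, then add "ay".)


Word: "cliff"
Starts with consonant(s) → move to end, add 'ay'
Consonant cluster: "cl"
Pig Latin = "iffclay"


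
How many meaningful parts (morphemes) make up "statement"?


Word: "statement"
Morphemes: state / -ment
Each morpheme carries meaning
= 2 morphemes


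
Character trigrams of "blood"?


Word: "blood" (length 5)
Number of trigrams = 5 - 3 + 1 = 3
  Position 0: "blo"
  Position 1: "loo"
  Position 2: "ood"
Trigrams = "blo", "loo", "ood"


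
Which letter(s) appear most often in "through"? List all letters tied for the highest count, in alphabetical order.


Word: "through"
Letter counts:
  'g': 1
  'h': 2
  'o': 1
  'r': 1
  't': 1
  'u': 1
Maximum count = 2
Most frequent = 'h' (2 times each)


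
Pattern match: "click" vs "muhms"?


Pattern of "click": [0, 1, 2, 0, 3]
Pattern of "muhms": [0, 1, 2, 0, 3]
Patterns match
Same pattern = Yes


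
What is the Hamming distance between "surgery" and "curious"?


Comparing character by character (same length = 7):
  Pos 0: 's' vs 'c' !=
  Pos 1: 'u' vs 'u' =
  Pos 2: 'r' vs 'r' =
  Pos 3: 'g' vs 'i' !=
  Pos 4: 'e' vs 'o' !=
  Pos 5: 'r' vs 'u' !=
  Pos 6: 'y' vs 's' !=
Hamming distance = 5


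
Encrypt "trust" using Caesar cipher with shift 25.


Word: "trust"
Shift: 25
Each letter → (letter + shift) mod 26:
  't' (19) + 25 = 18 → 's'
  'r' (17) + 25 = 16 → 'q'
  'u' (20) + 25 = 19 → 't'
  's' (18) + 25 = 17 → 'r'
  't' (19) + 25 = 18 → 's'
Result = "sqtrs"


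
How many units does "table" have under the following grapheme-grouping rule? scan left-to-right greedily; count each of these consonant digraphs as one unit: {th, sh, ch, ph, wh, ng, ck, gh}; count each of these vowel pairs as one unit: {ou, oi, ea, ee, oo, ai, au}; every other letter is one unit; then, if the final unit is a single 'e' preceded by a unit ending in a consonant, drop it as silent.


Word: "table" (5 letters)
Left-to-right scan:
  (1) 't' (letter)
  (2) 'a' (letter)
  (3) 'b' (letter)
  (4) 'l' (letter)
  (5) 'e' (letter)
Units from scan: 5
Final unit is 'e' after a consonant -> drop as silent (-1)
Sound units = 4 units


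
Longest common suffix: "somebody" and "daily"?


Word 1: "somebody"
Word 2: "daily"
Comparing from end:
  Pos -1: 'y' == 'y'
  Pos -2: 'd' != 'l' (stop)
LCS = "y" (length 1)


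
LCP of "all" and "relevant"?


Word 1: "all"
Word 2: "relevant"
Comparing from start:
  Pos 0: 'a' != 'r' (stop)
LCP = "" (length 0)


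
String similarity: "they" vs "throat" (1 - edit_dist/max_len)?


Word 1: "they" (length 4)
Word 2: "throat" (length 6)
One optimal edit sequence:
  1. keep 't'
  2. keep 'h'
  3. insert 'r'  (+1)
  4. insert 'o'  (+1)
  5. substitute 'e' -> 'a'  (+1)
  6. substitute 'y' -> 't'  (+1)
Edit distance = 4
Max length = max(4, 6) = 6
Similarity = 1 - 4/6
= 0.3333


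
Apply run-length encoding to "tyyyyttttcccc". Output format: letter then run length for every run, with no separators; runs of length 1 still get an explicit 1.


String: "tyyyyttttcccc"
Scanning for consecutive runs:
  't' x 1
  'y' x 4
  't' x 4
  'c' x 4
RLE = "t1y4t4c4"


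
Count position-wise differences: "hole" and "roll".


Comparing character by character (same length = 4):
  Pos 0: 'h' vs 'r' !=
  Pos 1: 'o' vs 'o' =
  Pos 2: 'l' vs 'l' =
  Pos 3: 'e' vs 'l' !=
Hamming distance = 2


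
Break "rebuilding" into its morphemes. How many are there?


Word: "rebuilding"
Morphemes: re- / build / -ing
Each morpheme carries meaning
= 3 morphemes


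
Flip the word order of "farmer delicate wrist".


Original: "farmer delicate wrist"
Words (1..n): farmer | delicate | wrist
Reversed (n..1): wrist | delicate | farmer
Result = "wrist delicate farmer"


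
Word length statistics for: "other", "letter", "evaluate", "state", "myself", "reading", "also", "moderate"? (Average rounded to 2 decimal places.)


Lengths: "other"=5, "letter"=6, "evaluate"=8, "state"=5, "myself"=6, "reading"=7, "also"=4, "moderate"=8
Sum = 49, Count = 8
Average = 49/8 = 6.13
= avg=6.13, min=4, max=8


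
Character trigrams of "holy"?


Word: "holy" (length 4)
Number of trigrams = 4 - 3 + 1 = 2
  Position 0: "hol"
  Position 1: "oly"
Trigrams = "hol", "oly"


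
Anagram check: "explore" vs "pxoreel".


Word 1: "explore" → sorted: eeloprx
Word 2: "pxoreel" → sorted: eeloprx
Same letters? eeloprx == eeloprx
Anagram = Yes


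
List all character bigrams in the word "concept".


Word: "concept" (length 7)
Number of bigrams = 7 - 2 + 1 = 6
  Position 0: "co"
  Position 1: "on"
  Position 2: "nc"
  Position 3: "ce"
  Position 4: "ep"
  Position 5: "pt"
Bigrams = "co", "on", "nc", "ce", "ep", "pt"


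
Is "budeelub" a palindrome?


Word: "budeelub"
Reversed: "buleedub"
Forward == Backward? budeelub != buleedub
Palindrome = No


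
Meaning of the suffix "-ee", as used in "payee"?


Suffix: -ee
Example: payee (pay + -ee)
Meaning = one who receives


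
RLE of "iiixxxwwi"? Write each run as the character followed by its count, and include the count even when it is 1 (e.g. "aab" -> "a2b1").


String: "iiixxxwwi"
Scanning for consecutive runs:
  'i' x 3
  'x' x 3
  'w' x 2
  'i' x 1
RLE = "i3x3w2i1"


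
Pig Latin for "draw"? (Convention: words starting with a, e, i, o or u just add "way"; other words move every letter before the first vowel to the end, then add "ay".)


Word: "draw"
Starts with consonant(s) → move to end, add 'ay'
Consonant cluster: "dr"
Pig Latin = "awdray"


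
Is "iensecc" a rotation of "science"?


Word: "science", Candidate: "iensecc"
Method: check if candidate is substring of word+word
"sciencescience" contains "iensecc"? No
Is rotation = No


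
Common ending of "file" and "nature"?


Word 1: "file"
Word 2: "nature"
Comparing from end:
  Pos -1: 'e' == 'e'
  Pos -2: 'l' != 'r' (stop)
LCS = "e" (length 1)


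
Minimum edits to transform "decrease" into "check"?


Word 1: "decrease" (length 8)
Word 2: "check" (length 5)
One optimal edit sequence (insert/delete/substitute each cost 1):
  1. delete 'd'  (+1)
  2. delete 'e'  (+1)
  3. keep 'c'
  4. substitute 'r' -> 'h'  (+1)
  5. keep 'e'
  6. delete 'a'  (+1)
  7. substitute 's' -> 'c'  (+1)
  8. substitute 'e' -> 'k'  (+1)
Total edit operations: 6
Edit distance = 6


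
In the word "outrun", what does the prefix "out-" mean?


Prefix: out-
As in: outrun -> out- + run
Meaning = surpass


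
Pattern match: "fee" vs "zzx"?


Pattern of "fee": [0, 1, 1]
Pattern of "zzx": [0, 0, 1]
Patterns do not match
Same pattern = No


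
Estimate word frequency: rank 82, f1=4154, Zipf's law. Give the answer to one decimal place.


Zipf's law: f(r) = f(1) / r
f(1) = 4154
f(82) = 4154 / 82
= 50.7 occurrences


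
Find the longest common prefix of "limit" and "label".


Word 1: "limit"
Word 2: "label"
Comparing from start:
  Pos 0: 'l' == 'l'
  Pos 1: 'i' != 'a' (stop)
LCP = "l" (length 1)


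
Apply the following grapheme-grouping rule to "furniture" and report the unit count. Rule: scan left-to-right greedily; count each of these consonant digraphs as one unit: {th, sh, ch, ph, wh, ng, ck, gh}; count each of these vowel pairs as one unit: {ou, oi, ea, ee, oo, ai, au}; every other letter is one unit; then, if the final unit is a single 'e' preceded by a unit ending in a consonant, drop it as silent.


Word: "furniture" (9 letters)
Left-to-right scan:
  (1) 'f' (letter)
  (2) 'u' (letter)
  (3) 'r' (letter)
  (4) 'n' (letter)
  (5) 'i' (letter)
  (6) 't' (letter)
  (7) 'u' (letter)
  (8) 'r' (letter)
  (9) 'e' (letter)
Units from scan: 9
Final unit is 'e' after a consonant -> drop as silent (-1)
Sound units = 8 units


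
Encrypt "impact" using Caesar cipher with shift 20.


Word: "impact"
Shift: 20
Each letter → (letter + shift) mod 26:
  'i' (8) + 20 = 2 → 'c'
  'm' (12) + 20 = 6 → 'g'
  'p' (15) + 20 = 9 → 'j'
  'a' (0) + 20 = 20 → 'u'
  'c' (2) + 20 = 22 → 'w'
  't' (19) + 20 = 13 → 'n'
Result = "cgjuwn"


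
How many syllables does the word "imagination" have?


Word: "imagination"
Syllable breakdown: i-mag-i-na-tion
Counting: 5 parts
= 5 syllables


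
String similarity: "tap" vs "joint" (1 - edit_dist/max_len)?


Word 1: "tap" (length 3)
Word 2: "joint" (length 5)
One optimal edit sequence:
  1. insert 'j'  (+1)
  2. insert 'o'  (+1)
  3. substitute 't' -> 'i'  (+1)
  4. substitute 'a' -> 'n'  (+1)
  5. substitute 'p' -> 't'  (+1)
Edit distance = 5
Max length = max(3, 5) = 5
Similarity = 1 - 5/5
= 0.0000


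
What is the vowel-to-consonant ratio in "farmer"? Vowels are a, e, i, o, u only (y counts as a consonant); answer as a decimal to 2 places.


Word: "farmer"
Vowels (a,e,i,o,u): 2
Consonants: 4
Ratio = 2/4
= 0.50


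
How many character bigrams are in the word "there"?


Word: "there" (length 5)
Number of 2-grams = length - 2 + 1 = 5 - 2 + 1
= 4


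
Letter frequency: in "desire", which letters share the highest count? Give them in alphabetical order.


Word: "desire"
Letter counts:
  'd': 1
  'e': 2
  'i': 1
  'r': 1
  's': 1
Maximum count = 2
Most frequent = 'e' (2 times each)


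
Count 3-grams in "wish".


Word: "wish" (length 4)
Number of 3-grams = length - 3 + 1 = 4 - 3 + 1
= 2


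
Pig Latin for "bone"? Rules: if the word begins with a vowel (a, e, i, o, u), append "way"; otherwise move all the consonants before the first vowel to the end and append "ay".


Word: "bone"
Starts with consonant(s) → move to end, add 'ay'
Consonant cluster: "b"
Pig Latin = "onebay"


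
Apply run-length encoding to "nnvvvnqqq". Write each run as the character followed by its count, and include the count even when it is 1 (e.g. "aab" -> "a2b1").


String: "nnvvvnqqq"
Scanning for consecutive runs:
  'n' x 2
  'v' x 3
  'n' x 1
  'q' x 3
RLE = "n2v3n1q3"


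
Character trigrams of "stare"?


Word: "stare" (length 5)
Number of trigrams = 5 - 3 + 1 = 3
  Position 0: "sta"
  Position 1: "tar"
  Position 2: "are"
Trigrams = "sta", "tar", "are"


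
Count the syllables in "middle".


Word: "middle"
Syllable breakdown: mid / dle
Counting: 2 parts
= 2 syllables


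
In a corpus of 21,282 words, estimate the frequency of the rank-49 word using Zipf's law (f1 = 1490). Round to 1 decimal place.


Zipf's law: f(r) = f(1) / r
f(1) = 1490
f(49) = 1490 / 49
= 30.4 occurrences


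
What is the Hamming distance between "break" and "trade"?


Comparing character by character (same length = 5):
  Pos 0: 'b' vs 't' !=
  Pos 1: 'r' vs 'r' =
  Pos 2: 'e' vs 'a' !=
  Pos 3: 'a' vs 'd' !=
  Pos 4: 'k' vs 'e' !=
Hamming distance = 4


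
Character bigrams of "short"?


Word: "short" (length 5)
Number of bigrams = 5 - 2 + 1 = 4
  Position 0: "sh"
  Position 1: "ho"
  Position 2: "or"
  Position 3: "rt"
Bigrams = "sh", "ho", "or", "rt"


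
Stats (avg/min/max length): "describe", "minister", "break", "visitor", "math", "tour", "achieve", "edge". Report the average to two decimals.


Lengths: "describe"=8, "minister"=8, "break"=5, "visitor"=7, "math"=4, "tour"=4, "achieve"=7, "edge"=4
Sum = 47, Count = 8
Average = 47/8 = 5.88
= avg=5.88, min=4, max=8


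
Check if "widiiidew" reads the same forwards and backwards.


Word: "widiiidew"
Reversed: "wediiidiw"
Forward == Backward? widiiidew != wediiidiw
Palindrome = No


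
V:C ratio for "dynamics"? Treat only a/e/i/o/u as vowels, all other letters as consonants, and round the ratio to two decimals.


Word: "dynamics"
Vowels (a,e,i,o,u): 2
Consonants: 6
Ratio = 2/6
= 0.33


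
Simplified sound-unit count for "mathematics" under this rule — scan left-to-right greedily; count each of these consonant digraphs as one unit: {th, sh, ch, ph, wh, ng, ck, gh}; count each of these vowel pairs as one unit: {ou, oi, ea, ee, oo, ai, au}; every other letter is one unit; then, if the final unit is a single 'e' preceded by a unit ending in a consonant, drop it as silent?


Word: "mathematics" (11 letters)
Left-to-right scan:
  [1] 'm' (letter)
  [2] 'a' (letter)
  [3] 'th' (digraph)
  [4] 'e' (letter)
  [5] 'm' (letter)
  [6] 'a' (letter)
  [7] 't' (letter)
  [8] 'i' (letter)
  [9] 'c' (letter)
  [10] 's' (letter)
Units from scan: 10
Sound units = 10 units


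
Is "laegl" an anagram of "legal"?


Word 1: "legal" → sorted: aegll
Word 2: "laegl" → sorted: aegll
Same letters? aegll == aegll
Anagram = Yes


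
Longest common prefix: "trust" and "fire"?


Word 1: "trust"
Word 2: "fire"
Comparing from start:
  Pos 0: 't' != 'f' (stop)
LCP = "" (length 0)


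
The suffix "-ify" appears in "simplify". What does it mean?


Suffix: -ify
Example: simplify (simple + -ify, with a spelling change)
Meaning = to make


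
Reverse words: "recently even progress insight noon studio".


Original: "recently even progress insight noon studio"
Words (1..n): recently | even | progress | insight | noon | studio
Reversed (n..1): studio | noon | insight | progress | even | recently
Result = "studio noon insight progress even recently"


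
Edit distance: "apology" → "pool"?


Word 1: "apology" (length 7)
Word 2: "pool" (length 4)
One optimal edit sequence (insert/delete/substitute each cost 1):
  1. delete 'a'  (+1)
  2. keep 'p'
  3. keep 'o'
  4. delete 'l'  (+1)
  5. keep 'o'
  6. delete 'g'  (+1)
  7. substitute 'y' -> 'l'  (+1)
Total edit operations: 4
Edit distance = 4


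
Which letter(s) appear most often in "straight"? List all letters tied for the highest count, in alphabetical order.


Word: "straight"
Letter counts:
  'a': 1
  'g': 1
  'h': 1
  'i': 1
  'r': 1
  's': 1
  't': 2
Maximum count = 2
Most frequent = 't' (2 times each)


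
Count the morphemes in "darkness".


Word: "darkness"
Morphemes: dark + -ness
Each morpheme carries meaning
= 2 morphemes


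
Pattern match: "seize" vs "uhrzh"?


Pattern of "seize": [0, 1, 2, 3, 1]
Pattern of "uhrzh": [0, 1, 2, 3, 1]
Patterns match
Same pattern = Yes


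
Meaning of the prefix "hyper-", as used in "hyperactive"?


Prefix: hyper-
Example: hyperactive = hyper- + active
Meaning = over / excessive


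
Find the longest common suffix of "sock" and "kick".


Word 1: "sock"
Word 2: "kick"
Comparing from end:
  Pos -1: 'k' == 'k'
  Pos -2: 'c' == 'c'
  Pos -3: 'o' != 'i' (stop)
LCS = "ck" (length 2)


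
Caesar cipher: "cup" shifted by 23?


Word: "cup"
Shift: 23
Each letter → (letter + shift) mod 26:
  'c' (2) + 23 = 25 → 'z'
  'u' (20) + 23 = 17 → 'r'
  'p' (15) + 23 = 12 → 'm'
Result = "zrm"


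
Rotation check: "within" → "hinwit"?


Word: "within", Candidate: "hinwit"
Method: check if candidate is substring of word+word
"withinwithin" contains "hinwit"? Yes
Is rotation = Yes


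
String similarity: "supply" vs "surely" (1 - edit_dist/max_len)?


Word 1: "supply" (length 6)
Word 2: "surely" (length 6)
One optimal edit sequence:
  1. keep 's'
  2. keep 'u'
  3. substitute 'p' -> 'r'  (+1)
  4. substitute 'p' -> 'e'  (+1)
  5. keep 'l'
  6. keep 'y'
Edit distance = 2
Max length = max(6, 6) = 6
Similarity = 1 - 2/6
= 0.6667


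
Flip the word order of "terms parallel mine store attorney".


Original: "terms parallel mine store attorney"
Words (1..n): terms | parallel | mine | store | attorney
Reversed (n..1): attorney | store | mine | parallel | terms
Result = "attorney store mine parallel terms"


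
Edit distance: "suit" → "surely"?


Word 1: "suit" (length 4)
Word 2: "surely" (length 6)
One optimal edit sequence (insert/delete/substitute each cost 1):
  1. keep 's'
  2. keep 'u'
  3. insert 'r'  (+1)
  4. insert 'e'  (+1)
  5. substitute 'i' -> 'l'  (+1)
  6. substitute 't' -> 'y'  (+1)
Total edit operations: 4
Edit distance = 4


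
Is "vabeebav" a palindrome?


Word: "vabeebav"
Reversed: "vabeebav"
Forward == Backward? vabeebav == vabeebav
Palindrome = Yes


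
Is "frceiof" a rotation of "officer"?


Word: "officer", Candidate: "frceiof"
Method: check if candidate is substring of word+word
"officerofficer" contains "frceiof"? No
Is rotation = No


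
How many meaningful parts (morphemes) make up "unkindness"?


Word: "unkindness"
Morphemes: un- | kind | -ness
Each morpheme carries meaning
= 3 morphemes


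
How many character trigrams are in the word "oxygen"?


Word: "oxygen" (length 6)
Number of 3-grams = length - 3 + 1 = 6 - 3 + 1
= 4


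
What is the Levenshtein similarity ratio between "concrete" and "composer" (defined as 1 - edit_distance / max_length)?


Word 1: "concrete" (length 8)
Word 2: "composer" (length 8)
One optimal edit sequence:
  1. keep 'c'
  2. keep 'o'
  3. substitute 'n' -> 'm'  (+1)
  4. substitute 'c' -> 'p'  (+1)
  5. substitute 'r' -> 'o'  (+1)
  6. substitute 'e' -> 's'  (+1)
  7. substitute 't' -> 'e'  (+1)
  8. substitute 'e' -> 'r'  (+1)
Edit distance = 6
Max length = max(8, 8) = 8
Similarity = 1 - 6/8
= 0.2500


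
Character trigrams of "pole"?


Word: "pole" (length 4)
Number of trigrams = 4 - 3 + 1 = 2
  Position 0: "pol"
  Position 1: "ole"
Trigrams = "pol", "ole"


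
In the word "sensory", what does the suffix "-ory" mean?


Suffix: -ory
Example: sensory (sense + -ory, with a spelling change)
Meaning = relating to / place for


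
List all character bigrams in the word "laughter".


Word: "laughter" (length 8)
Number of bigrams = 8 - 2 + 1 = 7
  Position 0: "la"
  Position 1: "au"
  Position 2: "ug"
  Position 3: "gh"
  Position 4: "ht"
  Position 5: "te"
  Position 6: "er"
Bigrams = "la", "au", "ug", "gh", "ht", "te", "er"


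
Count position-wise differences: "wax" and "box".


Comparing character by character (same length = 3):
  Pos 0: 'w' vs 'b' !=
  Pos 1: 'a' vs 'o' !=
  Pos 2: 'x' vs 'x' =
Hamming distance = 2


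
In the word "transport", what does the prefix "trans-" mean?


Prefix: trans-
Example: transport = trans- + port
Meaning = across


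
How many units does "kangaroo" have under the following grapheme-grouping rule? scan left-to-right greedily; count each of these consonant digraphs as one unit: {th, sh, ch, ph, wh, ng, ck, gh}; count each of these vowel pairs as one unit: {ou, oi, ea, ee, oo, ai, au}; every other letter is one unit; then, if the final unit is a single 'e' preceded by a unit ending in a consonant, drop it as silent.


Word: "kangaroo" (8 letters)
Left-to-right scan:
  (1) 'k' (letter)
  (2) 'a' (letter)
  (3) 'ng' (digraph)
  (4) 'a' (letter)
  (5) 'r' (letter)
  (6) 'oo' (vowel-pair)
Units from scan: 6
Sound units = 6 units


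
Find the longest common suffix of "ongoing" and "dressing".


Word 1: "ongoing"
Word 2: "dressing"
Comparing from end:
  Pos -1: 'g' == 'g'
  Pos -2: 'n' == 'n'
  Pos -3: 'i' == 'i'
  Pos -4: 'o' != 's' (stop)
LCS = "ing" (length 3)


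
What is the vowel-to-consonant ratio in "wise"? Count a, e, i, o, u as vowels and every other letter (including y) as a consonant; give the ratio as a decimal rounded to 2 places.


Word: "wise"
Vowels (a,e,i,o,u): 2
Consonants: 2
Ratio = 2/2
= 1.00


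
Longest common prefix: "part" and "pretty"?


Word 1: "part"
Word 2: "pretty"
Comparing from start:
  Pos 0: 'p' == 'p'
  Pos 1: 'a' != 'r' (stop)
LCP = "p" (length 1)
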